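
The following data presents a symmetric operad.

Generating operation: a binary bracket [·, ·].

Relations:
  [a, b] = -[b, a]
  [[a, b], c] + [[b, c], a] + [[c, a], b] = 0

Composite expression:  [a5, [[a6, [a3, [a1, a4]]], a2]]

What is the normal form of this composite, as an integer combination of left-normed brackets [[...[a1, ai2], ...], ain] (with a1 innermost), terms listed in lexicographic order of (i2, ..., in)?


-[[[[[a1, a4], a3], a6], a2], a5]


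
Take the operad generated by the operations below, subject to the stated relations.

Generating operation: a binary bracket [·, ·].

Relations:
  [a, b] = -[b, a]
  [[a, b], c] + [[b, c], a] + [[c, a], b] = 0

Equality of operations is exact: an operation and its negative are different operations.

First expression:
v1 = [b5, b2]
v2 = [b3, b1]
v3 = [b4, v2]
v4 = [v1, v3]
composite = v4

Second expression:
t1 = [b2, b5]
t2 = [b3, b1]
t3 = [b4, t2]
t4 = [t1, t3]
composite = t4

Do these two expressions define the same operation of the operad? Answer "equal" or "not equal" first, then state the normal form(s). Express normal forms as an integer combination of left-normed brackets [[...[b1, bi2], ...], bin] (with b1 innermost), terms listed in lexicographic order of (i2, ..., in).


The first expression, normalized: [[[[b1, b3], b4], b2], b5] - [[[[b1, b3], b4], b5], b2]
The second expression, normalized: -[[[[b1, b3], b4], b2], b5] + [[[[b1, b3], b4], b5], b2]
They disagree, so not equal.

not equal; the first gives [[[[b1, b3], b4], b2], b5] - [[[[b1, b3], b4], b5], b2] and the second -[[[[b1, b3], b4], b2], b5] + [[[[b1, b3], b4], b5], b2]


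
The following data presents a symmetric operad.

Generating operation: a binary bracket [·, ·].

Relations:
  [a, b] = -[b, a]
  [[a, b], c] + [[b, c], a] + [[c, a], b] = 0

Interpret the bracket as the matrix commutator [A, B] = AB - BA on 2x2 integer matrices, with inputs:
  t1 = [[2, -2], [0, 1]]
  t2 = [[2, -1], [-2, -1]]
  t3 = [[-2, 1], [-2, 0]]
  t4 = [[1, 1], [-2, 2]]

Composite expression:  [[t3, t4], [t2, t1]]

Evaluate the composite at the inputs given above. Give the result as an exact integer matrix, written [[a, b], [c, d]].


[[-8, -8], [16, 8]]

[t3, t4] = [[0, -1], [-2, 0]]
[t2, t1] = [[-4, -5], [-2, 4]]
[[t3, t4], [t2, t1]] = [[-8, -8], [16, 8]]


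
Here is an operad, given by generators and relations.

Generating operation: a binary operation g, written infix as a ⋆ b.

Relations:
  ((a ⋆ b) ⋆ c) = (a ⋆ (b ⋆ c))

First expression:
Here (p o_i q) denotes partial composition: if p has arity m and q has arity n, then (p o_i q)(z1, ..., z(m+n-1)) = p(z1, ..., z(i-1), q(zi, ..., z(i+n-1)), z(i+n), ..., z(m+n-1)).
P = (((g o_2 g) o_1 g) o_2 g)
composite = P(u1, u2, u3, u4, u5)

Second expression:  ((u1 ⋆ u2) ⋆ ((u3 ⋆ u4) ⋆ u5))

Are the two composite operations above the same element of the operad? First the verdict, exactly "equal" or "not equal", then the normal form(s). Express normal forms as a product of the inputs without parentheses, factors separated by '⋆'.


equal; the common form is u1 ⋆ u2 ⋆ u3 ⋆ u4 ⋆ u5

The first composite normalizes to u1 ⋆ u2 ⋆ u3 ⋆ u4 ⋆ u5
The second composite normalizes to u1 ⋆ u2 ⋆ u3 ⋆ u4 ⋆ u5
One common form — equal.


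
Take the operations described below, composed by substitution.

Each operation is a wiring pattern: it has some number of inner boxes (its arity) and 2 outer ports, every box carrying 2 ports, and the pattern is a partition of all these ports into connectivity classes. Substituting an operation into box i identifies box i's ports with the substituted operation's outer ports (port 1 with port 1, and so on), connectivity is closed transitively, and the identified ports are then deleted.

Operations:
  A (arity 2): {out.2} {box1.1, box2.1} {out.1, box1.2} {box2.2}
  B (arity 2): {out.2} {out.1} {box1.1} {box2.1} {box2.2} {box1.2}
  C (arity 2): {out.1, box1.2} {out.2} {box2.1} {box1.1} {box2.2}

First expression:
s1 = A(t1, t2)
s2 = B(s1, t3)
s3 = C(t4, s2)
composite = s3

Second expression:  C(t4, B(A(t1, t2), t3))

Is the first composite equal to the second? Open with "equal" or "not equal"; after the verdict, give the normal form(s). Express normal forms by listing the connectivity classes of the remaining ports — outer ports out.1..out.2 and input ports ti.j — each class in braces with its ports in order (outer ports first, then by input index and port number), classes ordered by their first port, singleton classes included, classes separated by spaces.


The first expression, normalized: {out.1, t4.2} {out.2} {t1.1, t2.1} {t1.2} {t2.2} {t3.1} {t3.2} {t4.1}
The second expression, normalized: {out.1, t4.2} {out.2} {t1.1, t2.1} {t1.2} {t2.2} {t3.1} {t3.2} {t4.1}
Both agree, so they are equal.

equal — both sides give {out.1, t4.2} {out.2} {t1.1, t2.1} {t1.2} {t2.2} {t3.1} {t3.2} {t4.1}


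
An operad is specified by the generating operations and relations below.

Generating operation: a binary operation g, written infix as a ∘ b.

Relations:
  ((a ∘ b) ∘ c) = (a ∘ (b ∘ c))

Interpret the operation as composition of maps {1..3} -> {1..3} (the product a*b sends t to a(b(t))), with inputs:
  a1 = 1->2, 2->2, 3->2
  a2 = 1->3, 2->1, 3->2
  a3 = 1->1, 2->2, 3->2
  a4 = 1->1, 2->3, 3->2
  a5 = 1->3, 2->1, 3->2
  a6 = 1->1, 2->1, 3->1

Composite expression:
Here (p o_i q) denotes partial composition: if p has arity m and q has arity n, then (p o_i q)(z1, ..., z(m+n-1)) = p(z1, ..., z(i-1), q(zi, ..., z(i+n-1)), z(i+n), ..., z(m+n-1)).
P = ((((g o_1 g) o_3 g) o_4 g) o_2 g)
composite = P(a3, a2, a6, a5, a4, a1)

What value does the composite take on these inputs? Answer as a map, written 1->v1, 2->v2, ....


(a2 ∘ a6) = 1->3, 2->3, 3->3
(a3 ∘ (a2 ∘ a6)) = 1->2, 2->2, 3->2
(a4 ∘ a1) = 1->3, 2->3, 3->3
(a5 ∘ (a4 ∘ a1)) = 1->2, 2->2, 3->2
((a3 ∘ (a2 ∘ a6)) ∘ (a5 ∘ (a4 ∘ a1))) = 1->2, 2->2, 3->2

1->2, 2->2, 3->2


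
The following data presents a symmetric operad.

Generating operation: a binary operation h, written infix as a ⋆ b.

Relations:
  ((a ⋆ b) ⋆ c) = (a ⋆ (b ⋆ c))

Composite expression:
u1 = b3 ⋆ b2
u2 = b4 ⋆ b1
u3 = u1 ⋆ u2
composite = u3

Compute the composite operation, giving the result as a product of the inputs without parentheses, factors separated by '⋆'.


The h-tree's shape is irrelevant; the b-reading-order decides.
(b3 ⋆ b2) unparenthesizes to b3 ⋆ b2
(b4 ⋆ b1) unparenthesizes to b4 ⋆ b1
((b3 ⋆ b2) ⋆ (b4 ⋆ b1)) unparenthesizes to b3 ⋆ b2 ⋆ b4 ⋆ b1

b3 ⋆ b2 ⋆ b4 ⋆ b1


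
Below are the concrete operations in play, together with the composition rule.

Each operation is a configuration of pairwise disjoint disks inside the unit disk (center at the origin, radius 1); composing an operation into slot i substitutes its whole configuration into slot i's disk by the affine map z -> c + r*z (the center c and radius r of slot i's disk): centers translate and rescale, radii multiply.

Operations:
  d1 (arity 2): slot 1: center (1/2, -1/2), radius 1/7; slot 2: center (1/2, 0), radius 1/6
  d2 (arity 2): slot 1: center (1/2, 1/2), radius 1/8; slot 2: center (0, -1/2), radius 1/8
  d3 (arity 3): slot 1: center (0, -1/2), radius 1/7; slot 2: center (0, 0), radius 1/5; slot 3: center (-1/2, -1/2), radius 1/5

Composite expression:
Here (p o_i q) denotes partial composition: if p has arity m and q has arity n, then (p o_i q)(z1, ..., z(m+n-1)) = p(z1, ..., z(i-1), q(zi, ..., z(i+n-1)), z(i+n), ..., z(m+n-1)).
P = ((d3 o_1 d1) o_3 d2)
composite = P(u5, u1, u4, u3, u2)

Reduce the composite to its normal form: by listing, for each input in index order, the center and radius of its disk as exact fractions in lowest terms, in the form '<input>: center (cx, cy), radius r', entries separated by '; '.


u1: center (1/14, -1/2), radius 1/42; u2: center (-1/2, -1/2), radius 1/5; u3: center (0, -1/10), radius 1/40; u4: center (1/10, 1/10), radius 1/40; u5: center (1/14, -4/7), radius 1/49

Below d3, radii multiply path by path; the u-disk centers shift.
input u5: applying the 2 nested substitutions gives center (1/14, -4/7), radius 1/49
input u1: applying the 2 nested substitutions gives center (1/14, -1/2), radius 1/42
input u4: applying the 2 nested substitutions gives center (1/10, 1/10), radius 1/40
input u3: applying the 2 nested substitutions gives center (0, -1/10), radius 1/40
input u2: applying the 1 nested substitution gives center (-1/2, -1/2), radius 1/5


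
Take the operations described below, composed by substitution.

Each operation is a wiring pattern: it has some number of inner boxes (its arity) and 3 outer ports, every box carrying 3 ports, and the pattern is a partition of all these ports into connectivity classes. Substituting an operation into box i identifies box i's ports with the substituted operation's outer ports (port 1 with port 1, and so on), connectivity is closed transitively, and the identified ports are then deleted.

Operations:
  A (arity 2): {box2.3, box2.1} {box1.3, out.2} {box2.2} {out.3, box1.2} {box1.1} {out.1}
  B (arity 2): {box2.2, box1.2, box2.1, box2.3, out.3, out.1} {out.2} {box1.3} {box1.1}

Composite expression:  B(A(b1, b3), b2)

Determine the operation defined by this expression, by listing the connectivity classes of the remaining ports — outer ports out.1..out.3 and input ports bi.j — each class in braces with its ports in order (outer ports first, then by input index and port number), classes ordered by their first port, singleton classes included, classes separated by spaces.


{out.1, out.3, b1.3, b2.1, b2.2, b2.3} {out.2} {b1.1} {b1.2} {b3.1, b3.3} {b3.2}

Treat the ports identified at B as solder joints: merge, then drop.
the subtree at A composes to {out.1} {out.2, b1.3} {out.3, b1.2} {b1.1} {b3.1, b3.3} {b3.2} on (b1, b3); out.j = own outer ports
the subtree at B composes to {out.1, out.3, b1.3, b2.1, b2.2, b2.3} {out.2} {b1.1} {b1.2} {b3.1, b3.3} {b3.2} on (b1, b3, b2); out.j = own outer ports


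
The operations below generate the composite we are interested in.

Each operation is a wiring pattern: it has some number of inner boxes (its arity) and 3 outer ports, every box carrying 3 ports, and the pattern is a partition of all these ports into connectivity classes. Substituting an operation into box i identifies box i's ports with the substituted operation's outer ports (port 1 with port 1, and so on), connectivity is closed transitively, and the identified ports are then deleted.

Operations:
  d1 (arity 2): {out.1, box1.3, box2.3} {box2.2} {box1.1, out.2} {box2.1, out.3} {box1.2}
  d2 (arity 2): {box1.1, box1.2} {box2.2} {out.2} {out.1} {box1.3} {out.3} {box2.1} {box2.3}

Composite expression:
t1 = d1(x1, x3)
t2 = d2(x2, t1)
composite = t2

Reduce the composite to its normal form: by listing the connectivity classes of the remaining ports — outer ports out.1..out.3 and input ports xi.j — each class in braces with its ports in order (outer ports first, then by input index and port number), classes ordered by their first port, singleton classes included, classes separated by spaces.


{out.1} {out.2} {out.3} {x1.1} {x1.2} {x1.3, x3.3} {x2.1, x2.2} {x2.3} {x3.1} {x3.2}

Connectivity passes through glued d2-boundaries; trace each wire chain.
after d1, the pattern on (x1, x3) reads {out.1, x1.3, x3.3} {out.2, x1.1} {out.3, x3.1} {x1.2} {x3.2} (out.j = its outer ports)
after d2, the pattern on (x2, x1, x3) reads {out.1} {out.2} {out.3} {x1.1} {x1.2} {x1.3, x3.3} {x2.1, x2.2} {x2.3} {x3.1} {x3.2} (out.j = its outer ports)


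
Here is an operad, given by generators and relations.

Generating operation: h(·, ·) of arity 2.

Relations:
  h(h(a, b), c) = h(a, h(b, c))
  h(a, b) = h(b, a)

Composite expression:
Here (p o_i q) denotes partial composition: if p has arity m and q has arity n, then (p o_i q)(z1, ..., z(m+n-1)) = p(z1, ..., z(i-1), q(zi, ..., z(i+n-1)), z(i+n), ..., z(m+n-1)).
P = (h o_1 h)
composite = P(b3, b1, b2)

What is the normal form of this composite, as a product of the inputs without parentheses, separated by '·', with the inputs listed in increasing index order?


b1 · b2 · b3

Both nesting and order wash out for h; what remains is which b's occur.
h(b3, b1) collapses to b3 · b1
h(h(b3, b1), b2) collapses to b3 · b1 · b2
the factors in increasing index order: b1 · b2 · b3


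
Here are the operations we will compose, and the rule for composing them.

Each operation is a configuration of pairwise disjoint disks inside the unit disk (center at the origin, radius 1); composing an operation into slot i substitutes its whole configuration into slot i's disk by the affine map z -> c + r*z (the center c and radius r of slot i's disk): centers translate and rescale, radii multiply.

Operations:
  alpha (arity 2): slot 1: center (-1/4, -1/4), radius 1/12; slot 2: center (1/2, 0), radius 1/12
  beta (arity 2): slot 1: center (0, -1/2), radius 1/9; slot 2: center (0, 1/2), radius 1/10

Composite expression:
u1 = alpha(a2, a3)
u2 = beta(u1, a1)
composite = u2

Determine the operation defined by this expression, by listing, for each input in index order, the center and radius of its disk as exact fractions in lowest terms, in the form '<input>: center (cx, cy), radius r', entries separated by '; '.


a1: center (0, 1/2), radius 1/10; a2: center (-1/36, -19/36), radius 1/108; a3: center (1/18, -1/2), radius 1/108

Only the slot chain above each a matters under beta; compose those maps.
a2 passes through 2 substitutions, ending at center (-1/36, -19/36), radius 1/108
a3 passes through 2 substitutions, ending at center (1/18, -1/2), radius 1/108
a1 passes through 1 substitution, ending at center (0, 1/2), radius 1/10


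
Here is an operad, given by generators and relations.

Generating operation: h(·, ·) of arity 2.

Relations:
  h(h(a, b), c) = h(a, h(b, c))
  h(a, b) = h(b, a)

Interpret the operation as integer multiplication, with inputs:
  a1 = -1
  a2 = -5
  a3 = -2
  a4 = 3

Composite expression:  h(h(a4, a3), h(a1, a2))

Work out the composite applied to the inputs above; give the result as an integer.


-30

h(a4, a3) = -6
h(a1, a2) = 5
h(h(a4, a3), h(a1, a2)) = -30


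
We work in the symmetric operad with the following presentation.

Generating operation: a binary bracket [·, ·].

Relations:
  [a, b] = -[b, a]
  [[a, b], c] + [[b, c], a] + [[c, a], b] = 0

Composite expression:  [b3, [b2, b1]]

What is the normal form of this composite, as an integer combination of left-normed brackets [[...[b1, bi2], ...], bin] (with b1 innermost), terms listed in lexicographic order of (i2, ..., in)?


[[b1, b2], b3]

A multilinear Lie element is pinned by b1-initial words (b1 innermost).
Composite bracket: [b3, [b2, b1]]
The bracket unfolds into 4 signed words via [a, b] = ab - ba (2^2 = 4).
Only words starting with b1 matter:
  word b1b2b3 has sign +1, contributing +[[b1, b2], b3]


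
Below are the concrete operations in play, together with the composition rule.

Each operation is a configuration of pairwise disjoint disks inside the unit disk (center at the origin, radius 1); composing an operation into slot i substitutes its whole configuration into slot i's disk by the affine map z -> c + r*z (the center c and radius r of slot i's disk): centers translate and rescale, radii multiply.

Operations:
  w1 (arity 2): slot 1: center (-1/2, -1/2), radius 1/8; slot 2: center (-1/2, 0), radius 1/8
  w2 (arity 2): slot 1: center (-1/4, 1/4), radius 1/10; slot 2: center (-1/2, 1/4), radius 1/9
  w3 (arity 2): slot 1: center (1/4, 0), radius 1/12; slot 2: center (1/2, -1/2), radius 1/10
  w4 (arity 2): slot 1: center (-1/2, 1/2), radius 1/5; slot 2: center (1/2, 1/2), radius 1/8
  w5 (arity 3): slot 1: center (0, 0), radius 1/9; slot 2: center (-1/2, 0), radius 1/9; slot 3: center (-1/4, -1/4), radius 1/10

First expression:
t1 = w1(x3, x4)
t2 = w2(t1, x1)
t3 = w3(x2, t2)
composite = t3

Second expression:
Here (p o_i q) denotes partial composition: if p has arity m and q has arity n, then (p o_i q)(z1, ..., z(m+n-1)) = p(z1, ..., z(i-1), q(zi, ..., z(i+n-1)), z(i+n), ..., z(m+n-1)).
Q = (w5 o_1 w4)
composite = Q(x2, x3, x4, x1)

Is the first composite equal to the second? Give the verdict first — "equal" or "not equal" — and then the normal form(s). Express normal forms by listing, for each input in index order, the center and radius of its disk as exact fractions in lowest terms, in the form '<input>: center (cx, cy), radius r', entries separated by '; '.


The first composite normalizes to x1: center (9/20, -19/40), radius 1/90; x2: center (1/4, 0), radius 1/12; x3: center (47/100, -12/25), radius 1/800; x4: center (47/100, -19/40), radius 1/800
The second composite normalizes to x1: center (-1/4, -1/4), radius 1/10; x2: center (-1/18, 1/18), radius 1/45; x3: center (1/18, 1/18), radius 1/72; x4: center (-1/2, 0), radius 1/9
Different reductions; not equal.

not equal — first x1: center (9/20, -19/40), radius 1/90; x2: center (1/4, 0), radius 1/12; x3: center (47/100, -12/25), radius 1/800; x4: center (47/100, -19/40), radius 1/800, second x1: center (-1/4, -1/4), radius 1/10; x2: center (-1/18, 1/18), radius 1/45; x3: center (1/18, 1/18), radius 1/72; x4: center (-1/2, 0), radius 1/9


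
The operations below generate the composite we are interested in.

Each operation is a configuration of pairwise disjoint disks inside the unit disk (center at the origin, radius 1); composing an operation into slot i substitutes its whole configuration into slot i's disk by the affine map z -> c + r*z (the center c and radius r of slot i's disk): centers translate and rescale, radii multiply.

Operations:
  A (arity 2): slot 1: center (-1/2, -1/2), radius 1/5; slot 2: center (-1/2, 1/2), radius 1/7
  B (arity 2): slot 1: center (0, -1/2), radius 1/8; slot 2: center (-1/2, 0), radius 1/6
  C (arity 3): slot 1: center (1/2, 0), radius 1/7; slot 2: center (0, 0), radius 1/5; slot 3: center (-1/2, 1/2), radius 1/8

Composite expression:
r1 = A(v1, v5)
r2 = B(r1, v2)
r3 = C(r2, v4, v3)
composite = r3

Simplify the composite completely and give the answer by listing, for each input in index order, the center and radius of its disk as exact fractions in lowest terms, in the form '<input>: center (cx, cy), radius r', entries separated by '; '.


Nesting under C composes maps z -> c + r*z down each v-path.
v1: after 3 affine steps, its disk has center (55/112, -9/112), radius 1/280
v5: after 3 affine steps, its disk has center (55/112, -1/16), radius 1/392
v2: after 2 affine steps, its disk has center (3/7, 0), radius 1/42
v4: after 1 affine step, its disk has center (0, 0), radius 1/5
v3: after 1 affine step, its disk has center (-1/2, 1/2), radius 1/8

v1: center (55/112, -9/112), radius 1/280; v2: center (3/7, 0), radius 1/42; v3: center (-1/2, 1/2), radius 1/8; v4: center (0, 0), radius 1/5; v5: center (55/112, -1/16), radius 1/392


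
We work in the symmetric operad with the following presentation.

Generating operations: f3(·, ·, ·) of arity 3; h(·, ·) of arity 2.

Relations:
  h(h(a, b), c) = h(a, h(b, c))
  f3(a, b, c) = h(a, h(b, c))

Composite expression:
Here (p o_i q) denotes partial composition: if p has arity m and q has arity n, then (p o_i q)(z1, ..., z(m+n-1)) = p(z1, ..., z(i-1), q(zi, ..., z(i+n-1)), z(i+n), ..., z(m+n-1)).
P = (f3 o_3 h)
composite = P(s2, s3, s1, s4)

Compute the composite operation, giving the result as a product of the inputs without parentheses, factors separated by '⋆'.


s2 ⋆ s3 ⋆ s1 ⋆ s4

Every regrouping of f3 is equal, so read the s-inputs in written order.
h(s1, s4) unparenthesizes to s1 ⋆ s4
f3(s2, s3, h(s1, s4)) unparenthesizes to s2 ⋆ s3 ⋆ s1 ⋆ s4


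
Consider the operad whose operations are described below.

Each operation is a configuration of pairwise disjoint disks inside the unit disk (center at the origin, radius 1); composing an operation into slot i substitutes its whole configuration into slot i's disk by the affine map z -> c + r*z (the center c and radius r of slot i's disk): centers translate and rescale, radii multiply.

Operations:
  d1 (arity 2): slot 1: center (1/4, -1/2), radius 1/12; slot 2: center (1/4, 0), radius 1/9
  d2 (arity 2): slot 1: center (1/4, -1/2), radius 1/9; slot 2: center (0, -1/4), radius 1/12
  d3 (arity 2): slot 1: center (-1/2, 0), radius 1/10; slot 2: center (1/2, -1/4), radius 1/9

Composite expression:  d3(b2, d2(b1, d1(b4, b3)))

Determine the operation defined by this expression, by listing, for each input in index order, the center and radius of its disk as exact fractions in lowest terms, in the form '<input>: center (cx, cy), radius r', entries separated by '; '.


b1: center (19/36, -11/36), radius 1/81; b2: center (-1/2, 0), radius 1/10; b3: center (217/432, -5/18), radius 1/972; b4: center (217/432, -61/216), radius 1/1296

Below d3, radii multiply path by path; the b-disk centers shift.
input b2: composing its 1 substitution step yields center (-1/2, 0), radius 1/10
input b1: composing its 2 substitution steps yields center (19/36, -11/36), radius 1/81
input b4: composing its 3 substitution steps yields center (217/432, -61/216), radius 1/1296
input b3: composing its 3 substitution steps yields center (217/432, -5/18), radius 1/972


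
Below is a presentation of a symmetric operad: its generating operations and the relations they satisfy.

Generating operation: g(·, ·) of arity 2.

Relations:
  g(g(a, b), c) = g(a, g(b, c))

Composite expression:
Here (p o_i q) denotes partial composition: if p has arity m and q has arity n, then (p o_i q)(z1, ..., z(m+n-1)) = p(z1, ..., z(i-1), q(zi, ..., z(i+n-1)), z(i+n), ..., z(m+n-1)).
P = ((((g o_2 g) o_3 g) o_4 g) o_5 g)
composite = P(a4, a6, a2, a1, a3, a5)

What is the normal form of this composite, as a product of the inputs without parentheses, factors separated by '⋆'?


Every regrouping of g is equal, so read the a-inputs in written order.
g(a3, a5) linearizes to a3 ⋆ a5
g(a1, g(a3, a5)) linearizes to a1 ⋆ a3 ⋆ a5
g(a2, g(a1, g(a3, a5))) linearizes to a2 ⋆ a1 ⋆ a3 ⋆ a5
g(a6, g(a2, g(a1, g(a3, a5)))) linearizes to a6 ⋆ a2 ⋆ a1 ⋆ a3 ⋆ a5
g(a4, g(a6, g(a2, g(a1, g(a3, a5))))) linearizes to a4 ⋆ a6 ⋆ a2 ⋆ a1 ⋆ a3 ⋆ a5

a4 ⋆ a6 ⋆ a2 ⋆ a1 ⋆ a3 ⋆ a5


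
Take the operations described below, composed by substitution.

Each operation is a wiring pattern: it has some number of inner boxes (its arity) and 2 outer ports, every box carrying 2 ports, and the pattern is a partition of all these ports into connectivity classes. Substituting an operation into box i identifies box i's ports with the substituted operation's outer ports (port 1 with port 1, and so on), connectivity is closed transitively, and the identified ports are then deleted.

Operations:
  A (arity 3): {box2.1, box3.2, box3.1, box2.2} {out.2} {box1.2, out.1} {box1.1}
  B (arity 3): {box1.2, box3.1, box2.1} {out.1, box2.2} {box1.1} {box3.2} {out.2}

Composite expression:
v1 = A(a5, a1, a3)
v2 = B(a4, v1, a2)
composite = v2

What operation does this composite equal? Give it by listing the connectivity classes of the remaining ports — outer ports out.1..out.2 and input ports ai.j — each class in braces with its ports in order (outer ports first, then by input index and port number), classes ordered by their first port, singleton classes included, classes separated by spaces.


After gluing at B, chains via deleted ports link the a-ports.
stage A: inputs (a5, a1, a3), connectivity {out.1, a5.2} {out.2} {a1.1, a1.2, a3.1, a3.2} {a5.1}, out.j its boundary
stage B: inputs (a4, a5, a1, a3, a2), connectivity {out.1} {out.2} {a1.1, a1.2, a3.1, a3.2} {a2.1, a4.2, a5.2} {a2.2} {a4.1} {a5.1}, out.j its boundary

{out.1} {out.2} {a1.1, a1.2, a3.1, a3.2} {a2.1, a4.2, a5.2} {a2.2} {a4.1} {a5.1}


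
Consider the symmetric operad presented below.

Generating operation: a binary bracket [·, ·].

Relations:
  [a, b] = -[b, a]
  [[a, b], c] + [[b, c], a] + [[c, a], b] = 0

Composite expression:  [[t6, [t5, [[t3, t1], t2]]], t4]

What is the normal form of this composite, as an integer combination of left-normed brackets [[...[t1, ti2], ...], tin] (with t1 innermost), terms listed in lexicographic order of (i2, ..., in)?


In the tensor algebra, words opening t1 carry the t1-anchored form.
Composite bracket: [[t6, [t5, [[t3, t1], t2]]], t4]
The bracket unfolds into 32 signed words via [a, b] = ab - ba (2^5 = 32).
Only words starting with t1 matter:
  sign of t1t3t2t5t6t4 is -1, so it contributes -[[[[[t1, t3], t2], t5], t6], t4]

-[[[[[t1, t3], t2], t5], t6], t4]


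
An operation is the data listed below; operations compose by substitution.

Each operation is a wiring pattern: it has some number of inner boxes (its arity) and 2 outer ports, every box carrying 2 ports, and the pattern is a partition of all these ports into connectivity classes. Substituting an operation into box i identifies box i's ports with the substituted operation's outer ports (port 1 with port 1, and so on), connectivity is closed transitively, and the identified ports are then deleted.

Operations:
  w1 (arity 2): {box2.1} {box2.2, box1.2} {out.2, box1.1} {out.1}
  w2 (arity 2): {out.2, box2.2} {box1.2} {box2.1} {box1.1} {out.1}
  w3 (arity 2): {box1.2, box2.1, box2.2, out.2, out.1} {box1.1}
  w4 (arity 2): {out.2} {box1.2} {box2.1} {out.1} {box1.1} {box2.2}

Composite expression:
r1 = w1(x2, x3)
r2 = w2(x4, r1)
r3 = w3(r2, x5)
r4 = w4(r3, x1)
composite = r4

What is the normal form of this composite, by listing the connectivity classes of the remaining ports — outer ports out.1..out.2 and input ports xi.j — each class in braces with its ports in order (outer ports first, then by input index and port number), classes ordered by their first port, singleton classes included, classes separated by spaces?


{out.1} {out.2} {x1.1} {x1.2} {x2.1, x5.1, x5.2} {x2.2, x3.2} {x3.1} {x4.1} {x4.2}


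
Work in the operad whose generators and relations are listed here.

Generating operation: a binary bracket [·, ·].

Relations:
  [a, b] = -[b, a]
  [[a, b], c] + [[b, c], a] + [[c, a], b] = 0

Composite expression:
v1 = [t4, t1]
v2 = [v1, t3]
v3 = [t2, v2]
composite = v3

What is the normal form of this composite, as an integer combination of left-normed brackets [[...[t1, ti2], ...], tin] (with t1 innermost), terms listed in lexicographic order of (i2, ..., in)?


[[[t1, t4], t3], t2]

A multilinear Lie element is pinned by t1-initial words (t1 innermost).
Composite bracket: [t2, [[t4, t1], t3]]
Each bracket splits as ab - ba, giving 8 signed words (2^3 = 8).
Coefficients come from the t1-initial words:
  the word t1t4t3t2 carries sign +1 and contributes +[[[t1, t4], t3], t2]


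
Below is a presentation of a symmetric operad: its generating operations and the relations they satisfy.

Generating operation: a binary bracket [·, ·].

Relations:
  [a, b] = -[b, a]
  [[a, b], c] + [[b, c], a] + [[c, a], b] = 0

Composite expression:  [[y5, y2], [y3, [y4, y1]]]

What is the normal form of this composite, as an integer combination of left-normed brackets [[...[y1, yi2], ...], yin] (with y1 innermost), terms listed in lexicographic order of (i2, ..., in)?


[[[[y1, y4], y3], y2], y5] - [[[[y1, y4], y3], y5], y2]

Skip Jacobi rewriting: expand, keep y1-initial words, read off terms.
Composite bracket: [[y5, y2], [y3, [y4, y1]]]
Expanding via [a, b] = ab - ba: 16 signed words (2^4 = 16).
Coefficients come from the y1-initial words:
  the word y1y4y3y2y5 carries sign +1 and contributes +[[[[y1, y4], y3], y2], y5]
  the word y1y4y3y5y2 carries sign -1 and contributes -[[[[y1, y4], y3], y5], y2]


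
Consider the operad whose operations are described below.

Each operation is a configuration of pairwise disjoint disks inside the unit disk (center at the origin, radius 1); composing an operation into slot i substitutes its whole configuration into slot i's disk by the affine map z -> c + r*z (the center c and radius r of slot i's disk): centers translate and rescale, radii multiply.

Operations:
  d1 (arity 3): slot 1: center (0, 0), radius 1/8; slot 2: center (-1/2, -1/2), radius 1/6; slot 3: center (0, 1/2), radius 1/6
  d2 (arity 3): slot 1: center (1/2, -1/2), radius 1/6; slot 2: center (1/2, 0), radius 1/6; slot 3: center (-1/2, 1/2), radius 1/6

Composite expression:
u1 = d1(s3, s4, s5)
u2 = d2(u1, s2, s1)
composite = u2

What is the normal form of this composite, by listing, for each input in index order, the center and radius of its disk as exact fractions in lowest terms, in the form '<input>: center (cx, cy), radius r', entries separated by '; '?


s1: center (-1/2, 1/2), radius 1/6; s2: center (1/2, 0), radius 1/6; s3: center (1/2, -1/2), radius 1/48; s4: center (5/12, -7/12), radius 1/36; s5: center (1/2, -5/12), radius 1/36


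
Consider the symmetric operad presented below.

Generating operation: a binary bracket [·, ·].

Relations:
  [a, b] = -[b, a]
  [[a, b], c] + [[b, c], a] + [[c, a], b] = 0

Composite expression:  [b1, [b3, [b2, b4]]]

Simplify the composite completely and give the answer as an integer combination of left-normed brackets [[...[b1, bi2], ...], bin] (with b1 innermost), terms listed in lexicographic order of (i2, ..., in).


Left-normed coefficients sit on the b1-initial expansion words.
Composite bracket: [b1, [b3, [b2, b4]]]
Each bracket splits as ab - ba, giving 8 signed words (2^3 = 8).
Keep just the words that open with b1:
  from b1b2b4b3, sign -1: term -[[[b1, b2], b4], b3]
  from b1b3b2b4, sign +1: term +[[[b1, b3], b2], b4]
  from b1b3b4b2, sign -1: term -[[[b1, b3], b4], b2]
  from b1b4b2b3, sign +1: term +[[[b1, b4], b2], b3]

-[[[b1, b2], b4], b3] + [[[b1, b3], b2], b4] - [[[b1, b3], b4], b2] + [[[b1, b4], b2], b3]


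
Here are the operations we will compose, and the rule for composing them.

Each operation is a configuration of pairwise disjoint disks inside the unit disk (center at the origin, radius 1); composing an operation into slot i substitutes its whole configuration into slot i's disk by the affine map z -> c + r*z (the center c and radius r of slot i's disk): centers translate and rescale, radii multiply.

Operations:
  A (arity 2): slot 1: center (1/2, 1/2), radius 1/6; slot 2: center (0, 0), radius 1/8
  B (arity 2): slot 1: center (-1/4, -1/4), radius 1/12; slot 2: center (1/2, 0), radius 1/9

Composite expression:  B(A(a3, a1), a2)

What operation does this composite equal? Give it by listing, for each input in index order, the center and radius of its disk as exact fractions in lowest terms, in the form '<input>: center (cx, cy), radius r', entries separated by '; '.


Affine substitution under B: radii multiply and a-centers shift.
a3 passes through 2 substitutions, ending at center (-5/24, -5/24), radius 1/72
a1 passes through 2 substitutions, ending at center (-1/4, -1/4), radius 1/96
a2 passes through 1 substitution, ending at center (1/2, 0), radius 1/9

a1: center (-1/4, -1/4), radius 1/96; a2: center (1/2, 0), radius 1/9; a3: center (-5/24, -5/24), radius 1/72


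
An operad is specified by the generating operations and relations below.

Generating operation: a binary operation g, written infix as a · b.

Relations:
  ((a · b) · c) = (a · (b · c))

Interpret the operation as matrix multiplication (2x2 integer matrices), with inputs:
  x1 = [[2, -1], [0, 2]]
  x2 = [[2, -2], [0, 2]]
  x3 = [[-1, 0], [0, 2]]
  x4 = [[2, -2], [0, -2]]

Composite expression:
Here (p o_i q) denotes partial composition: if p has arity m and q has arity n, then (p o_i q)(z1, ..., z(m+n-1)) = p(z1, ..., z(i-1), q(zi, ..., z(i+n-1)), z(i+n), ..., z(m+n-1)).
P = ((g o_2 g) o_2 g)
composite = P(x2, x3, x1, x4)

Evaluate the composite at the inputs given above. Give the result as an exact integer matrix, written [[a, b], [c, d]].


(x3 · x1) = [[-2, 1], [0, 4]]
((x3 · x1) · x4) = [[-4, 2], [0, -8]]
(x2 · ((x3 · x1) · x4)) = [[-8, 20], [0, -16]]

[[-8, 20], [0, -16]]


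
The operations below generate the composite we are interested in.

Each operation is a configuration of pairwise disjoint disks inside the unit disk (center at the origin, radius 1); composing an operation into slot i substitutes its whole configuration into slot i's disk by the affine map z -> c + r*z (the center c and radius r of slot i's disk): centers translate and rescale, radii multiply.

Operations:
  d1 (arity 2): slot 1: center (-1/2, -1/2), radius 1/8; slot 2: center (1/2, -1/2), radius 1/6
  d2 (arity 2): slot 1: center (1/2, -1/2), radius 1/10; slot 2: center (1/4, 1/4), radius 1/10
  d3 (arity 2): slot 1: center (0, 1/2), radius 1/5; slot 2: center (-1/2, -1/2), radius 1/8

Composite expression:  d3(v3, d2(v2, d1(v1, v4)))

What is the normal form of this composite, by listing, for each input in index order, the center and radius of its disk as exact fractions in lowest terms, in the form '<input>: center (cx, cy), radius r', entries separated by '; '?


v1: center (-19/40, -19/40), radius 1/640; v2: center (-7/16, -9/16), radius 1/80; v3: center (0, 1/2), radius 1/5; v4: center (-37/80, -19/40), radius 1/480

Below d3, radii multiply path by path; the v-disk centers shift.
tracing v3 down its 1-map path: center (0, 1/2), radius 1/5
tracing v2 down its 2-map path: center (-7/16, -9/16), radius 1/80
tracing v1 down its 3-map path: center (-19/40, -19/40), radius 1/640
tracing v4 down its 3-map path: center (-37/80, -19/40), radius 1/480


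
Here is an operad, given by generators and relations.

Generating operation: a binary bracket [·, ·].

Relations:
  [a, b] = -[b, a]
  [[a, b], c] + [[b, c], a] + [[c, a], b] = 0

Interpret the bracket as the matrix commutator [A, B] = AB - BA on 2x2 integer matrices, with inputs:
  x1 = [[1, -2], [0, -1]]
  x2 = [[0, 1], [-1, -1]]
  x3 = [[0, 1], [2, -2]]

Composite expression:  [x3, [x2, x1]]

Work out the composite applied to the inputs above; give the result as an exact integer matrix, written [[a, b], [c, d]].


[[6, -4], [-4, -6]]

[x2, x1] = [[-2, -4], [-2, 2]]
[x3, [x2, x1]] = [[6, -4], [-4, -6]]


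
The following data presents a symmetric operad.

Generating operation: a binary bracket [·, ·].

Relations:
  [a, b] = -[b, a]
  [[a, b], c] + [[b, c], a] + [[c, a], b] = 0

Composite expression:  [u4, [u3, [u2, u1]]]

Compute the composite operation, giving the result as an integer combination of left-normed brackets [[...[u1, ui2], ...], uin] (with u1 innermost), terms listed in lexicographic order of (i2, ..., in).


In the tensor algebra, words opening u1 carry the u1-anchored form.
Composite bracket: [u4, [u3, [u2, u1]]]
Expanding via [a, b] = ab - ba: 8 signed words (2^3 = 8).
Words beginning with u1 determine it all:
  u1u2u3u4 (sign -1) contributes -[[[u1, u2], u3], u4]

-[[[u1, u2], u3], u4]


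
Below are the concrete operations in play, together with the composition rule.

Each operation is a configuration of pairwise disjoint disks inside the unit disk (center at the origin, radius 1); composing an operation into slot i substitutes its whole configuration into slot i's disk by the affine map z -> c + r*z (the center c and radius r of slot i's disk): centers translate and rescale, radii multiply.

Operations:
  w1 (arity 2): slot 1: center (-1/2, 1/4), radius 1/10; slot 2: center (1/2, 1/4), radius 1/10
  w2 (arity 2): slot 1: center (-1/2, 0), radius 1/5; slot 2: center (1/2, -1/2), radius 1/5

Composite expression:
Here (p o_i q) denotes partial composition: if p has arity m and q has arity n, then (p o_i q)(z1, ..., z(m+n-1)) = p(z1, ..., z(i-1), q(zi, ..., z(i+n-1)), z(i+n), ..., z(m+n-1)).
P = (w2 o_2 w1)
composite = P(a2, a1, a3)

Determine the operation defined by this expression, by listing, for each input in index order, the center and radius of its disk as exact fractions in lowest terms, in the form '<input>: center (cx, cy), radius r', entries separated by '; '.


a1: center (2/5, -9/20), radius 1/50; a2: center (-1/2, 0), radius 1/5; a3: center (3/5, -9/20), radius 1/50

Each a-disk chains the slot maps above it in w2; radii multiply.
a2 passes through 1 substitution, ending at center (-1/2, 0), radius 1/5
a1 passes through 2 substitutions, ending at center (2/5, -9/20), radius 1/50
a3 passes through 2 substitutions, ending at center (3/5, -9/20), radius 1/50


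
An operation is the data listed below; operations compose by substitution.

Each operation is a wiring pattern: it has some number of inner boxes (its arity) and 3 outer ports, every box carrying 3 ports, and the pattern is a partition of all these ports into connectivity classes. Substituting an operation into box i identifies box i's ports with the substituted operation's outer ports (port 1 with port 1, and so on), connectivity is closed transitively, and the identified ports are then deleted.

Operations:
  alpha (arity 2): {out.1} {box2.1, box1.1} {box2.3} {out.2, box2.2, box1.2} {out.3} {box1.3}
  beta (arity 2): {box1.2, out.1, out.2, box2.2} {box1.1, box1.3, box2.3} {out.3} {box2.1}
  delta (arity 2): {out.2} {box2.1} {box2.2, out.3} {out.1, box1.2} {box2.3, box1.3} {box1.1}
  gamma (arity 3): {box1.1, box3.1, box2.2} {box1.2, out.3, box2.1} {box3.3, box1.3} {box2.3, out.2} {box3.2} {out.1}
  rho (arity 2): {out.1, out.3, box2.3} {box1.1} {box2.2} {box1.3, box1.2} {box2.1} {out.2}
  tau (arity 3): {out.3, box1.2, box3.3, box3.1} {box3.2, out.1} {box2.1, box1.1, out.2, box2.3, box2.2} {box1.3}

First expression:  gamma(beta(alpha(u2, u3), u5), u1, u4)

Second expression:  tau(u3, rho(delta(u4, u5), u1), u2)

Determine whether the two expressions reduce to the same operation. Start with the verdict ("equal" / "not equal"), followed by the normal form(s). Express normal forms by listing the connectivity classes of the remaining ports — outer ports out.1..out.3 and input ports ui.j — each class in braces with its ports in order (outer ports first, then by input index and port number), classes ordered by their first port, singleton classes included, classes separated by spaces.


not equal; first: {out.1} {out.2, u1.3} {out.3, u1.1, u1.2, u2.2, u3.2, u4.1, u5.2} {u2.1, u3.1} {u2.3} {u3.3} {u4.2} {u4.3} {u5.1} {u5.3}; second: {out.1, u2.2} {out.2, u1.3, u3.1} {out.3, u2.1, u2.3, u3.2} {u1.1} {u1.2} {u3.3} {u4.1} {u4.2} {u4.3, u5.3} {u5.1} {u5.2}


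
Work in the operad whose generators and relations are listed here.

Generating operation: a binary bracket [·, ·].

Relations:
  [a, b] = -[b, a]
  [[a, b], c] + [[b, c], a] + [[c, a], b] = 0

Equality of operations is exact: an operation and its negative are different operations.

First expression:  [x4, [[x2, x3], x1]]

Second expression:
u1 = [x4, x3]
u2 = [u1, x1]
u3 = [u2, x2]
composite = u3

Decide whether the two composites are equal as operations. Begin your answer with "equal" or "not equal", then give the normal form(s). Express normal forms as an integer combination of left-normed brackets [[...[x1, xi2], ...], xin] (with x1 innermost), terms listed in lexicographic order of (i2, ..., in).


not equal; first: [[[x1, x2], x3], x4] - [[[x1, x3], x2], x4]; second: [[[x1, x3], x4], x2] - [[[x1, x4], x3], x2]

Normal form of the first expression: [[[x1, x2], x3], x4] - [[[x1, x3], x2], x4]
Normal form of the second expression: [[[x1, x3], x4], x2] - [[[x1, x4], x3], x2]
The normal forms differ: not equal.


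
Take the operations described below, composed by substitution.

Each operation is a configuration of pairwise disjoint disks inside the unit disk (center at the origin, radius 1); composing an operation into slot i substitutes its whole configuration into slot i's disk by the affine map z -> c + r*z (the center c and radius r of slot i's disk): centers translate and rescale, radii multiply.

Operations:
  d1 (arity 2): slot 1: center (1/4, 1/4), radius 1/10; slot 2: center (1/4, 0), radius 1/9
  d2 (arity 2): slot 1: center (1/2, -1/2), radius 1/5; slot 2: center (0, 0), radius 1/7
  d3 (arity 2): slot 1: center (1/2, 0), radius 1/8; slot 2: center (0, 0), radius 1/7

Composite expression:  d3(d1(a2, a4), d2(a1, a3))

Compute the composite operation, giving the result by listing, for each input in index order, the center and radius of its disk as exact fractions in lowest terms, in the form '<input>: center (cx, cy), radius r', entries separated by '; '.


a1: center (1/14, -1/14), radius 1/35; a2: center (17/32, 1/32), radius 1/80; a3: center (0, 0), radius 1/49; a4: center (17/32, 0), radius 1/72

Each a-disk chains the slot maps above it in d3; radii multiply.
for a2, the 2-step affine chain lands on center (17/32, 1/32), radius 1/80
for a4, the 2-step affine chain lands on center (17/32, 0), radius 1/72
for a1, the 2-step affine chain lands on center (1/14, -1/14), radius 1/35
for a3, the 2-step affine chain lands on center (0, 0), radius 1/49
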